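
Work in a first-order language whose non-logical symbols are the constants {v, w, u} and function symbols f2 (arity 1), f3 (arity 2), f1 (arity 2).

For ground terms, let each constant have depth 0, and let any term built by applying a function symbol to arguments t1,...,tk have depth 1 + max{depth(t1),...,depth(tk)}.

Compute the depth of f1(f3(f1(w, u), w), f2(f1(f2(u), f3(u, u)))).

depth(f1(w, u)) = 1 + max(0, 0) = 1
depth(f3(f1(w, u), w)) = 1 + max(1, 0) = 2
depth(f2(u)) = 1 + depth(u) = 1 + 0 = 1
depth(f3(u, u)) = 1 + max(0, 0) = 1
depth(f1(f2(u), f3(u, u))) = 1 + max(1, 1) = 2
depth(f2(f1(f2(u), f3(u, u)))) = 1 + depth(f1(f2(u), f3(u, u))) = 1 + 2 = 3
depth(f1(f3(f1(w, u), w), f2(f1(f2(u), f3(u, u))))) = 1 + max(2, 3) = 4

4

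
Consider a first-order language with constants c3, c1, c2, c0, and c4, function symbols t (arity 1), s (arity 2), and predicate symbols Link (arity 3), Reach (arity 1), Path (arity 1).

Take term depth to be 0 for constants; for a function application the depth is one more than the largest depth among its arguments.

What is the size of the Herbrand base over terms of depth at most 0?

First count ground terms of depth ≤ 0.
If N_k denotes the number of depth-≤k ground terms, the 5 constants give N_0 = 5, and each function symbol of arity r contributes N_{k-1}^r new terms at level k: N_k = 5 + N_{k-1} + N_{k-1}^2.
N_0 = 5
Explicitly: c3, c1, c2, c0, c4.
So |H| = 5.
A ground atom is a predicate applied to a tuple of terms from H, so the count is the sum over predicates of |H|^arity:
  Link: 5^3 = 125;  Reach: 5;  Path: 5
Total ground atoms: 125 + 5 + 5 = 135.

135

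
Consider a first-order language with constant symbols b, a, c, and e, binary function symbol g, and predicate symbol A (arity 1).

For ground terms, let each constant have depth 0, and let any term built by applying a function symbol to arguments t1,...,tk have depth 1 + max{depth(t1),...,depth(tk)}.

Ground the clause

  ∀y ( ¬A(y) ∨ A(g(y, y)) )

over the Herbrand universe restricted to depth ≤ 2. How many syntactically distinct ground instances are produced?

Ground terms of depth ≤ 2:
  Let N_k = |{terms of depth ≤ k}|. Then N_0 = 4 and N_k = 4 + N_{k-1}^2 for k ≥ 1 (one summand per function symbol, arity giving the exponent).
  N_0 = 4
  N_1 = 4 + 4^2 = 20
  N_2 = 4 + 20^2 = 404
So there are 404 ground terms available for substitution.
The clause has 1 distinct variable (y), which appears in the body. In the free term algebra distinct substitutions yield syntactically distinct ground instances.
Number of ground instances = 404.

404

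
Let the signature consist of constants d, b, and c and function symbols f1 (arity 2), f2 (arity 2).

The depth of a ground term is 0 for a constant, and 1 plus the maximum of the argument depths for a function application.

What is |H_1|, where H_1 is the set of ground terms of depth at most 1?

Let N_k = |{terms of depth ≤ k}|. Then N_0 = 3 and N_k = 3 + N_{k-1}^2 + N_{k-1}^2 for k ≥ 1 (one summand per function symbol, arity giving the exponent).
N_0 = 3
N_1 = 3 + 3^2 + 3^2 = 21

21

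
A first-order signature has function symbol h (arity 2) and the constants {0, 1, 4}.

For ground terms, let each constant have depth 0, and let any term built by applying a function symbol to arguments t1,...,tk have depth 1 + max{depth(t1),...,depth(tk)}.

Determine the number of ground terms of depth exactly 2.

135

Write N_k for the number of ground terms of depth ≤ k. A term of depth ≤ k is either a constant or a function symbol applied to arguments of depth ≤ k−1, so N_k = 3 + N_{k-1}^2.
N_0 = 3
N_1 = 3 + 3^2 = 12
N_2 = 3 + 12^2 = 147
Terms of depth exactly 2: N_2 − N_1 = 147 − 12 = 135.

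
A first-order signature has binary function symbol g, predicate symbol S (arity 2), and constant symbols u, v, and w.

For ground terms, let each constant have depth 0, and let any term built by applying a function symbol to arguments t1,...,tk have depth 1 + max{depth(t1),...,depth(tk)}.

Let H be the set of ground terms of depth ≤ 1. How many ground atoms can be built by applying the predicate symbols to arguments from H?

144

First count ground terms of depth ≤ 1.
Count level by level. With function symbols g/2, the terms of depth ≤ k are the 3 constants together with each function applied to depth-≤(k−1) tuples, so N_k = 3 + N_{k-1}^2.
N_0 = 3
N_1 = 3 + 3^2 = 12
Explicitly: u, v, w, g(u, u), g(u, v), g(u, w), g(v, u), g(v, v), g(v, w), g(w, u), g(w, v), g(w, w).
So |H| = 12.
Each predicate of arity r yields |H|^r ground atoms (one per choice of an r-tuple from H):
  S: 12^2 = 144
Total ground atoms: 144.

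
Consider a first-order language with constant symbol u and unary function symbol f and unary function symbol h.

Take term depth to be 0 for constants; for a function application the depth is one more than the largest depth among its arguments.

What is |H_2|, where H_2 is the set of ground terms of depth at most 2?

Write N_k for the number of ground terms of depth ≤ k. A term of depth ≤ k is either a constant or a function symbol applied to arguments of depth ≤ k−1, so N_k = 1 + N_{k-1} + N_{k-1}.
N_0 = 1
N_1 = 1 + 1 + 1 = 3
N_2 = 1 + 3 + 3 = 7

7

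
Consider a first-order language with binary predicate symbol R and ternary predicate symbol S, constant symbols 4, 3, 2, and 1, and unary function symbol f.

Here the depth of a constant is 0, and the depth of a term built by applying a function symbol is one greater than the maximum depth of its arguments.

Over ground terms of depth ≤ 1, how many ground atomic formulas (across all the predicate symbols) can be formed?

576

First count ground terms of depth ≤ 1.
If N_k denotes the number of depth-≤k ground terms, the 4 constants give N_0 = 4, and each function symbol of arity r contributes N_{k-1}^r new terms at level k: N_k = 4 + N_{k-1}.
N_0 = 4
N_1 = 4 + 4 = 8
Explicitly: 4, 3, 2, 1, f(4), f(3), f(2), f(1).
So |H| = 8.
A ground atom is a predicate applied to a tuple of terms from H, so the count is the sum over predicates of |H|^arity:
  R: 8^2 = 64;  S: 8^3 = 512
Total ground atoms: 64 + 512 = 576.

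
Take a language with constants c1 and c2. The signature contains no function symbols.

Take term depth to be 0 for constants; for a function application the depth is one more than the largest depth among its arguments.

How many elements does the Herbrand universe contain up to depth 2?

2

With no function symbols every ground term is a constant, so there are exactly 2 ground terms at every depth bound.
N_0 = 2
N_1 = 2
N_2 = 2
Explicitly: c1, c2.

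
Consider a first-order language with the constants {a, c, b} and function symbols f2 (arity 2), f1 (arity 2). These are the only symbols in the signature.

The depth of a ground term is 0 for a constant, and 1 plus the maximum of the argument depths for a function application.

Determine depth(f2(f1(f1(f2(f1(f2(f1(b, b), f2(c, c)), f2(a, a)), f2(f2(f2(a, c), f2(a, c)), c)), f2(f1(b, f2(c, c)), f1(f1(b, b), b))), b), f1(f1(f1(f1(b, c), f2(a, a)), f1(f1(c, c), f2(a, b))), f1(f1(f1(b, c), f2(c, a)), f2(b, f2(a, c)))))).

depth(f1(b, b)) = 1 + max(0, 0) = 1
depth(f2(c, c)) = 1 + max(0, 0) = 1
depth(f2(f1(b, b), f2(c, c))) = 1 + max(1, 1) = 2
depth(f2(a, a)) = 1 + max(0, 0) = 1
depth(f1(f2(f1(b, b), f2(c, c)), f2(a, a))) = 1 + max(2, 1) = 3
depth(f2(a, c)) = 1 + max(0, 0) = 1
depth(f2(f2(a, c), f2(a, c))) = 1 + max(1, 1) = 2
depth(f2(f2(f2(a, c), f2(a, c)), c)) = 1 + max(2, 0) = 3
depth(f2(f1(f2(f1(b, b), f2(c, c)), f2(a, a)), f2(f2(f2(a, c), f2(a, c)), c))) = 1 + max(3, 3) = 4
depth(f1(b, f2(c, c))) = 1 + max(0, 1) = 2
depth(f1(f1(b, b), b)) = 1 + max(1, 0) = 2
depth(f2(f1(b, f2(c, c)), f1(f1(b, b), b))) = 1 + max(2, 2) = 3
depth(f1(f2(f1(f2(f1(b, b), f2(c, c)), f2(a, a)), f2(f2(f2(a, c), f2(a, c)), c)), f2(f1(b, f2(c, c)), f1(f1(b, b), b)))) = 1 + max(4, 3) = 5
depth(f1(f1(f2(f1(f2(f1(b, b), f2(c, c)), f2(a, a)), f2(f2(f2(a, c), f2(a, c)), c)), f2(f1(b, f2(c, c)), f1(f1(b, b), b))), b)) = 1 + max(5, 0) = 6
depth(f1(b, c)) = 1 + max(0, 0) = 1
depth(f1(f1(b, c), f2(a, a))) = 1 + max(1, 1) = 2
depth(f1(c, c)) = 1 + max(0, 0) = 1
depth(f2(a, b)) = 1 + max(0, 0) = 1
depth(f1(f1(c, c), f2(a, b))) = 1 + max(1, 1) = 2
depth(f1(f1(f1(b, c), f2(a, a)), f1(f1(c, c), f2(a, b)))) = 1 + max(2, 2) = 3
depth(f2(c, a)) = 1 + max(0, 0) = 1
depth(f1(f1(b, c), f2(c, a))) = 1 + max(1, 1) = 2
depth(f2(b, f2(a, c))) = 1 + max(0, 1) = 2
depth(f1(f1(f1(b, c), f2(c, a)), f2(b, f2(a, c)))) = 1 + max(2, 2) = 3
depth(f1(f1(f1(f1(b, c), f2(a, a)), f1(f1(c, c), f2(a, b))), f1(f1(f1(b, c), f2(c, a)), f2(b, f2(a, c))))) = 1 + max(3, 3) = 4
depth(f2(f1(f1(f2(f1(f2(f1(b, b), f2(c, c)), f2(a, a)), f2(f2(f2(a, c), f2(a, c)), c)), f2(f1(b, f2(c, c)), f1(f1(b, b), b))), b), f1(f1(f1(f1(b, c), f2(a, a)), f1(f1(c, c), f2(a, b))), f1(f1(f1(b, c), f2(c, a)), f2(b, f2(a, c)))))) = 1 + max(6, 4) = 7

7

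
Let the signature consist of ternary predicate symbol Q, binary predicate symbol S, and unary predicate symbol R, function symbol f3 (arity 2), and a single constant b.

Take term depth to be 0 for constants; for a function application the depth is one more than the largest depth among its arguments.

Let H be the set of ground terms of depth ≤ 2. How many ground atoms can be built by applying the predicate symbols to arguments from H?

155

First count ground terms of depth ≤ 2.
If N_k denotes the number of depth-≤k ground terms, the 1 constant gives N_0 = 1, and each function symbol of arity r contributes N_{k-1}^r new terms at level k: N_k = 1 + N_{k-1}^2.
N_0 = 1
N_1 = 1 + 1^2 = 2
N_2 = 1 + 2^2 = 5
Explicitly: b, f3(b, b), f3(b, f3(b, b)), f3(f3(b, b), b), f3(f3(b, b), f3(b, b)).
So |H| = 5.
For each predicate symbol, the number of ground atoms is |H| raised to its arity; summing:
  Q: 5^3 = 125;  S: 5^2 = 25;  R: 5
Total ground atoms: 125 + 25 + 5 = 155.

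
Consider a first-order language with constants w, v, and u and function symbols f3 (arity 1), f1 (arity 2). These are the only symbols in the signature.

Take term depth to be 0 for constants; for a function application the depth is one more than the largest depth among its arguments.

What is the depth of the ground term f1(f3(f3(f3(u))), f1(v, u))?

depth(f3(u)) = 1 + depth(u) = 1 + 0 = 1
depth(f3(f3(u))) = 1 + depth(f3(u)) = 1 + 1 = 2
depth(f3(f3(f3(u)))) = 1 + depth(f3(f3(u))) = 1 + 2 = 3
depth(f1(v, u)) = 1 + max(0, 0) = 1
depth(f1(f3(f3(f3(u))), f1(v, u))) = 1 + max(3, 1) = 4

4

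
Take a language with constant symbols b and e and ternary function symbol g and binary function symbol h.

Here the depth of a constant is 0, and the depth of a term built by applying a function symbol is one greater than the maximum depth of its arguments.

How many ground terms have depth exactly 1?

Let N_k = |{terms of depth ≤ k}|. Then N_0 = 2 and N_k = 2 + N_{k-1}^3 + N_{k-1}^2 for k ≥ 1 (one summand per function symbol, arity giving the exponent).
N_0 = 2
N_1 = 2 + 2^3 + 2^2 = 14
Terms of depth exactly 1: N_1 − N_0 = 14 − 2 = 12.

12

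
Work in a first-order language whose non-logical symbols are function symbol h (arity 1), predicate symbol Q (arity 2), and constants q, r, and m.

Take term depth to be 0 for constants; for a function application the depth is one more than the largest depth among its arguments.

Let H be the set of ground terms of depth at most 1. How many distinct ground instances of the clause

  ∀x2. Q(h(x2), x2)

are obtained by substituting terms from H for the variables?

6

Ground terms of depth ≤ 1:
  Let N_k = |{terms of depth ≤ k}|. Then N_0 = 3 and N_k = 3 + N_{k-1} for k ≥ 1 (one summand per function symbol, arity giving the exponent).
  N_0 = 3
  N_1 = 3 + 3 = 6
  Explicitly: q, r, m, h(q), h(r), h(m).
So there are 6 ground terms available for substitution.
The variable x2 ranges independently over the available ground terms, and distinct assignments produce distinct instances.
Number of ground instances = 6.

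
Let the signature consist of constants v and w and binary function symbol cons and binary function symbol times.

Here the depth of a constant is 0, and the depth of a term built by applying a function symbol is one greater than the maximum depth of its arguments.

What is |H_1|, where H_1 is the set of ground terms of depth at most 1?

Let N_k count ground terms of depth at most k. Each non-constant term of depth ≤ k is some function symbol applied to depth-≤(k−1) arguments, giving N_k = 2 + N_{k-1}^2 + N_{k-1}^2.
N_0 = 2
N_1 = 2 + 2^2 + 2^2 = 10
Explicitly: v, w, cons(v, v), cons(v, w), cons(w, v), cons(w, w), times(v, v), times(v, w), times(w, v), times(w, w).

10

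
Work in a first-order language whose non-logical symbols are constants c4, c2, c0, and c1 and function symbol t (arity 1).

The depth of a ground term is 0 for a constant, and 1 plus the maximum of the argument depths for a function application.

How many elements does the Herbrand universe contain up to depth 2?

Let N_k = |{terms of depth ≤ k}|. Then N_0 = 4 and N_k = 4 + N_{k-1} for k ≥ 1 (one summand per function symbol, arity giving the exponent).
N_0 = 4
N_1 = 4 + 4 = 8
N_2 = 4 + 8 = 12

12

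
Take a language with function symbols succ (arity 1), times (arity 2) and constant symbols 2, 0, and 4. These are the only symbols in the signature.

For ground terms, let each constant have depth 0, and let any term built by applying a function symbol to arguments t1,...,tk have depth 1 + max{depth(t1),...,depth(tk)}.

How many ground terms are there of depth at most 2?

Let N_k = |{terms of depth ≤ k}|. Then N_0 = 3 and N_k = 3 + N_{k-1} + N_{k-1}^2 for k ≥ 1 (one summand per function symbol, arity giving the exponent).
N_0 = 3
N_1 = 3 + 3 + 3^2 = 15
N_2 = 3 + 15 + 15^2 = 243

243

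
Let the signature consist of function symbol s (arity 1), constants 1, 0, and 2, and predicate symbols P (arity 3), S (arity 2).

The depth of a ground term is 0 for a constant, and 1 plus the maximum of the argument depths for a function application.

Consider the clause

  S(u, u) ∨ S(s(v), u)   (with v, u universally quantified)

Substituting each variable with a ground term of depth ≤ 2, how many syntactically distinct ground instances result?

Ground terms of depth ≤ 2:
  Let N_k = |{terms of depth ≤ k}|. Then N_0 = 3 and N_k = 3 + N_{k-1} for k ≥ 1 (one summand per function symbol, arity giving the exponent).
  N_0 = 3
  N_1 = 3 + 3 = 6
  N_2 = 3 + 6 = 9
  Explicitly: 1, 0, 2, s(1), s(0), s(2), s(s(1)), s(s(0)), s(s(2)).
So there are 9 ground terms available for substitution.
Each of v, u ranges independently over the available ground terms, and distinct assignments produce distinct instances.
Number of ground instances = 9^2 = 81.

81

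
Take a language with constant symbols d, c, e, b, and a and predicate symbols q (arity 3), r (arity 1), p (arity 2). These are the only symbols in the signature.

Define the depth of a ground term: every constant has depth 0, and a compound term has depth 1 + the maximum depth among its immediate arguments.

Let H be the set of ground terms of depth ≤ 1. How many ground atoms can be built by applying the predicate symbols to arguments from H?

155

First count ground terms of depth ≤ 1.
With no function symbols every ground term is a constant, so there are exactly 5 ground terms at every depth bound.
N_0 = 5
N_1 = 5
Explicitly: d, c, e, b, a.
So |H| = 5.
For each predicate symbol, the number of ground atoms is |H| raised to its arity; summing:
  q: 5^3 = 125;  r: 5;  p: 5^2 = 25
Total ground atoms: 125 + 5 + 25 = 155.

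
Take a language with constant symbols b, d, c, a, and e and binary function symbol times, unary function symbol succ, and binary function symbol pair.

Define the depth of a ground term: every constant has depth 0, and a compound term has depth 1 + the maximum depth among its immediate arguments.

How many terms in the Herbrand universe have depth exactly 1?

Write N_k for the number of ground terms of depth ≤ k. A term of depth ≤ k is either a constant or a function symbol applied to arguments of depth ≤ k−1, so N_k = 5 + N_{k-1}^2 + N_{k-1} + N_{k-1}^2.
N_0 = 5
N_1 = 5 + 5^2 + 5 + 5^2 = 60
Terms of depth exactly 1: N_1 − N_0 = 60 − 5 = 55.

55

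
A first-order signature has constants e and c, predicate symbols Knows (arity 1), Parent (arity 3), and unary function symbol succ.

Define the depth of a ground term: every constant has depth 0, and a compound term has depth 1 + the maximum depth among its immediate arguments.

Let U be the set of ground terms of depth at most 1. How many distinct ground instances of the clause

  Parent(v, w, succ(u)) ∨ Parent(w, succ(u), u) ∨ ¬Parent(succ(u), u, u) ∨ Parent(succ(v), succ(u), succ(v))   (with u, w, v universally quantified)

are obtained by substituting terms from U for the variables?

Ground terms of depth ≤ 1:
  Let N_k count ground terms of depth at most k. Each non-constant term of depth ≤ k is some function symbol applied to depth-≤(k−1) arguments, giving N_k = 2 + N_{k-1}.
  N_0 = 2
  N_1 = 2 + 2 = 4
  Explicitly: e, c, succ(e), succ(c).
So there are 4 ground terms available for substitution.
The body mentions every one of the 3 quantified variables; since ground terms form a free algebra, no two substitutions collapse to the same formula.
Number of ground instances = 4^3 = 64.

64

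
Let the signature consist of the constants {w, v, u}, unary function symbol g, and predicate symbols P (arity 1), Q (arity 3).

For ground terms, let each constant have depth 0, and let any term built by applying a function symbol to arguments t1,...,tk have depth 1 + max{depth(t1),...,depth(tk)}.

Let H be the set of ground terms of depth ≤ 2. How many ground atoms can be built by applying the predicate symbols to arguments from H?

738

First count ground terms of depth ≤ 2.
Let N_k count ground terms of depth at most k. Each non-constant term of depth ≤ k is some function symbol applied to depth-≤(k−1) arguments, giving N_k = 3 + N_{k-1}.
N_0 = 3
N_1 = 3 + 3 = 6
N_2 = 3 + 6 = 9
Explicitly: w, v, u, g(w), g(v), g(u), g(g(w)), g(g(v)), g(g(u)).
So |H| = 9.
For each predicate symbol, the number of ground atoms is |H| raised to its arity; summing:
  P: 9;  Q: 9^3 = 729
Total ground atoms: 9 + 729 = 738.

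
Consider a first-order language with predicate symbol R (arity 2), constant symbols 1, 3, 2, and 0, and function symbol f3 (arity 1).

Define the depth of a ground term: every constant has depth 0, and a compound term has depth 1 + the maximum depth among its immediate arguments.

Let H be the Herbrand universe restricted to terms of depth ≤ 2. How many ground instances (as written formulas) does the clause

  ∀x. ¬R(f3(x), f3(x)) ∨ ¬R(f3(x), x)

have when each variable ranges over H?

12

Ground terms of depth ≤ 2:
  Count level by level. With function symbols f3/1, the terms of depth ≤ k are the 4 constants together with each function applied to depth-≤(k−1) tuples, so N_k = 4 + N_{k-1}.
  N_0 = 4
  N_1 = 4 + 4 = 8
  N_2 = 4 + 8 = 12
  Explicitly: 1, 3, 2, 0, f3(1), f3(3), f3(2), f3(0), f3(f3(1)), f3(f3(3)), f3(f3(2)), f3(f3(0)).
So there are 12 ground terms available for substitution.
There is 1 variable to instantiate (x),  occurring in at least one literal, so different choices give different ground instances.
Number of ground instances = 12.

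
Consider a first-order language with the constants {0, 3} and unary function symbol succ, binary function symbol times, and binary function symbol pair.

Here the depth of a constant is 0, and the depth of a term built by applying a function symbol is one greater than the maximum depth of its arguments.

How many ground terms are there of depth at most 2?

Write N_k for the number of ground terms of depth ≤ k. A term of depth ≤ k is either a constant or a function symbol applied to arguments of depth ≤ k−1, so N_k = 2 + N_{k-1} + N_{k-1}^2 + N_{k-1}^2.
N_0 = 2
N_1 = 2 + 2 + 2^2 + 2^2 = 12
N_2 = 2 + 12 + 12^2 + 12^2 = 302

302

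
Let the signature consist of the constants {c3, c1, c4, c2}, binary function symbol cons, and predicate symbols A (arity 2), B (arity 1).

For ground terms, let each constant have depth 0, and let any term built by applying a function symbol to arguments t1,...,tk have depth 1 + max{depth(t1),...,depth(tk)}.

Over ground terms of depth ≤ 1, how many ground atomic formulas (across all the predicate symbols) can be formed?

420

First count ground terms of depth ≤ 1.
Write N_k for the number of ground terms of depth ≤ k. A term of depth ≤ k is either a constant or a function symbol applied to arguments of depth ≤ k−1, so N_k = 4 + N_{k-1}^2.
N_0 = 4
N_1 = 4 + 4^2 = 20
So |H| = 20.
For each predicate symbol, the number of ground atoms is |H| raised to its arity; summing:
  A: 20^2 = 400;  B: 20
Total ground atoms: 400 + 20 = 420.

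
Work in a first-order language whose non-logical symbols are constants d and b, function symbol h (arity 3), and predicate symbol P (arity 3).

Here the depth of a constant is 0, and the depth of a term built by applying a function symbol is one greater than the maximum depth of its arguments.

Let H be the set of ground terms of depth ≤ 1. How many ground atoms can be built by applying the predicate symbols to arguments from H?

First count ground terms of depth ≤ 1.
Count level by level. With function symbols h/3, the terms of depth ≤ k are the 2 constants together with each function applied to depth-≤(k−1) tuples, so N_k = 2 + N_{k-1}^3.
N_0 = 2
N_1 = 2 + 2^3 = 10
So |H| = 10.
Each predicate of arity r yields |H|^r ground atoms (one per choice of an r-tuple from H):
  P: 10^3 = 1000
Total ground atoms: 1000.

1000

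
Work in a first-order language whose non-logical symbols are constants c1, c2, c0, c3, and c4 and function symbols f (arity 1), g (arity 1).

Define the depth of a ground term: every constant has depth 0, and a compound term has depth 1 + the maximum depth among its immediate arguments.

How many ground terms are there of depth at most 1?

15

Let N_k = |{terms of depth ≤ k}|. Then N_0 = 5 and N_k = 5 + N_{k-1} + N_{k-1} for k ≥ 1 (one summand per function symbol, arity giving the exponent).
N_0 = 5
N_1 = 5 + 5 + 5 = 15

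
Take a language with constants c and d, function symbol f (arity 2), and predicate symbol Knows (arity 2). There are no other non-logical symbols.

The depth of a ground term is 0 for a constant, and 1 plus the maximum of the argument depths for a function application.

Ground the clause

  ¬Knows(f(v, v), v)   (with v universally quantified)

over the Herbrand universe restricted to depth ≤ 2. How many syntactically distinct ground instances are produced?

Ground terms of depth ≤ 2:
  Count level by level. With function symbols f/2, the terms of depth ≤ k are the 2 constants together with each function applied to depth-≤(k−1) tuples, so N_k = 2 + N_{k-1}^2.
  N_0 = 2
  N_1 = 2 + 2^2 = 6
  N_2 = 2 + 6^2 = 38
So there are 38 ground terms available for substitution.
There is 1 variable to instantiate (v),  occurring in at least one literal, so different choices give different ground instances.
Number of ground instances = 38.

38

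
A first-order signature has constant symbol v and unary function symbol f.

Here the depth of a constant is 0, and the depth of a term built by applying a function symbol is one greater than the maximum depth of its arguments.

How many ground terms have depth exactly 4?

Let N_k count ground terms of depth at most k. Each non-constant term of depth ≤ k is some function symbol applied to depth-≤(k−1) arguments, giving N_k = 1 + N_{k-1}.
N_0 = 1
N_1 = 1 + 1 = 2
N_2 = 1 + 2 = 3
N_3 = 1 + 3 = 4
N_4 = 1 + 4 = 5
Terms of depth exactly 4: N_4 − N_3 = 5 − 4 = 1.

1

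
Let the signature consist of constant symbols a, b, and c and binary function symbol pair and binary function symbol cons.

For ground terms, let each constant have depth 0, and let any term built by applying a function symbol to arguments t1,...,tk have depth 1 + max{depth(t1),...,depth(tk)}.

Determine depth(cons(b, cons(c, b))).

2

depth(cons(c, b)) = 1 + max(0, 0) = 1
depth(cons(b, cons(c, b))) = 1 + max(0, 1) = 2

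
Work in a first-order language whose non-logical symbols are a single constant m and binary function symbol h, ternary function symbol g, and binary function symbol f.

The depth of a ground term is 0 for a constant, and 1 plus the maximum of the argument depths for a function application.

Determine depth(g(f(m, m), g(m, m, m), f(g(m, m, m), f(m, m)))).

depth(f(m, m)) = 1 + max(0, 0) = 1
depth(g(m, m, m)) = 1 + max(0, 0, 0) = 1
depth(f(g(m, m, m), f(m, m))) = 1 + max(1, 1) = 2
depth(g(f(m, m), g(m, m, m), f(g(m, m, m), f(m, m)))) = 1 + max(1, 1, 2) = 3

3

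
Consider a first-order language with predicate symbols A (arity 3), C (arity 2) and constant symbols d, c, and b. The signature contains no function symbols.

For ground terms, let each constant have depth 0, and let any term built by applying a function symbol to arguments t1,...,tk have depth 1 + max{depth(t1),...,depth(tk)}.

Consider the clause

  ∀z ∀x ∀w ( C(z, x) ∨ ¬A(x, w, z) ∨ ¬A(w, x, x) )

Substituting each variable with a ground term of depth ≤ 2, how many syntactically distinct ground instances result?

27

Ground terms of depth ≤ 2:
  With no function symbols every ground term is a constant, so there are exactly 3 ground terms at every depth bound.
  N_0 = 3
  N_1 = 3
  N_2 = 3
So there are 3 ground terms available for substitution.
Each of z, x, w ranges independently over the available ground terms, and distinct assignments produce distinct instances.
Number of ground instances = 3^3 = 27.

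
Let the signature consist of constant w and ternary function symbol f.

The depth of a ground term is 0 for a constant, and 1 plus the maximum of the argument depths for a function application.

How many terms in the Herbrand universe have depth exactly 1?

1

Write N_k for the number of ground terms of depth ≤ k. A term of depth ≤ k is either a constant or a function symbol applied to arguments of depth ≤ k−1, so N_k = 1 + N_{k-1}^3.
N_0 = 1
N_1 = 1 + 1^3 = 2
Terms of depth exactly 1: N_1 − N_0 = 2 − 1 = 1.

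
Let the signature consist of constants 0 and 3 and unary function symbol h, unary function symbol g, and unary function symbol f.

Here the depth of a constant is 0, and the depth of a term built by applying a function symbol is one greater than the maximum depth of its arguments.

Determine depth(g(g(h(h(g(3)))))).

5

depth(g(3)) = 1 + depth(3) = 1 + 0 = 1
depth(h(g(3))) = 1 + depth(g(3)) = 1 + 1 = 2
depth(h(h(g(3)))) = 1 + depth(h(g(3))) = 1 + 2 = 3
depth(g(h(h(g(3))))) = 1 + depth(h(h(g(3)))) = 1 + 3 = 4
depth(g(g(h(h(g(3)))))) = 1 + depth(g(h(h(g(3))))) = 1 + 4 = 5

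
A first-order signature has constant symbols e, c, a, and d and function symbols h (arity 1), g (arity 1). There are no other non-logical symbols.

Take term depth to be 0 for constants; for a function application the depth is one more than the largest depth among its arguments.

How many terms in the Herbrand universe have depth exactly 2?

Let N_k count ground terms of depth at most k. Each non-constant term of depth ≤ k is some function symbol applied to depth-≤(k−1) arguments, giving N_k = 4 + N_{k-1} + N_{k-1}.
N_0 = 4
N_1 = 4 + 4 + 4 = 12
N_2 = 4 + 12 + 12 = 28
Terms of depth exactly 2: N_2 − N_1 = 28 − 12 = 16.

16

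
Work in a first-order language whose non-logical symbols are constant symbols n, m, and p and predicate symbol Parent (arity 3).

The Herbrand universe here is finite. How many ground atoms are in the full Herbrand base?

With no function symbols, the Herbrand universe is just the 3 constants.
Ground atoms per predicate: Parent: 3^3 = 27.
Herbrand base size = 27 = 27.

27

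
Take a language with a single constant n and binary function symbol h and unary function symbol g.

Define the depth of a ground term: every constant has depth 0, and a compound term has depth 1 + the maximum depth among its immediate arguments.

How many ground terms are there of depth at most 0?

Write N_k for the number of ground terms of depth ≤ k. A term of depth ≤ k is either a constant or a function symbol applied to arguments of depth ≤ k−1, so N_k = 1 + N_{k-1}^2 + N_{k-1}.
N_0 = 1
Explicitly: n.

1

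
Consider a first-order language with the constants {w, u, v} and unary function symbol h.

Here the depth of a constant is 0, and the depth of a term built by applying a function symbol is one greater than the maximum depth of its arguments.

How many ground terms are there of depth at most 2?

Let N_k count ground terms of depth at most k. Each non-constant term of depth ≤ k is some function symbol applied to depth-≤(k−1) arguments, giving N_k = 3 + N_{k-1}.
N_0 = 3
N_1 = 3 + 3 = 6
N_2 = 3 + 6 = 9

9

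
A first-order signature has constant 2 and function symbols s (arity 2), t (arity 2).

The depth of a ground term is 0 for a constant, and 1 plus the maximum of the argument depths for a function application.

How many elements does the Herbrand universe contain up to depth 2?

Let N_k count ground terms of depth at most k. Each non-constant term of depth ≤ k is some function symbol applied to depth-≤(k−1) arguments, giving N_k = 1 + N_{k-1}^2 + N_{k-1}^2.
N_0 = 1
N_1 = 1 + 1^2 + 1^2 = 3
N_2 = 1 + 3^2 + 3^2 = 19

19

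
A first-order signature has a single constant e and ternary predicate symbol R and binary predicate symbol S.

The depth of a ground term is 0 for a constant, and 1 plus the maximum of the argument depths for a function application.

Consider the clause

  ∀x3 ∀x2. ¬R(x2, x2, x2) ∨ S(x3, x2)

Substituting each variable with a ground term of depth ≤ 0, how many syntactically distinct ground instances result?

Ground terms of depth ≤ 0:
  With no function symbols every ground term is a constant, so there is exactly 1 ground term at every depth bound.
  N_0 = 1
  Explicitly: e.
So there is exactly 1 ground term available for substitution.
There are 2 variables to instantiate (x3, x2), each occurring in at least one literal, so different choices give different ground instances.
Number of ground instances = 1^2 = 1.

1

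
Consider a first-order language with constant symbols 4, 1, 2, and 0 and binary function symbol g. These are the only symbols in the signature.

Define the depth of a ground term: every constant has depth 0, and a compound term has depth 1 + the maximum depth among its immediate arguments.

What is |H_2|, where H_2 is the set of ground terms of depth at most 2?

404

Let N_k = |{terms of depth ≤ k}|. Then N_0 = 4 and N_k = 4 + N_{k-1}^2 for k ≥ 1 (one summand per function symbol, arity giving the exponent).
N_0 = 4
N_1 = 4 + 4^2 = 20
N_2 = 4 + 20^2 = 404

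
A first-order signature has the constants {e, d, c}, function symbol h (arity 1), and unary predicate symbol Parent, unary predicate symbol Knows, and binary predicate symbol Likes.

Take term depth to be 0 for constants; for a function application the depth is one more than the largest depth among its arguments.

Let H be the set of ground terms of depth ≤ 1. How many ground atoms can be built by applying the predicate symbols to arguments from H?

48

First count ground terms of depth ≤ 1.
If N_k denotes the number of depth-≤k ground terms, the 3 constants give N_0 = 3, and each function symbol of arity r contributes N_{k-1}^r new terms at level k: N_k = 3 + N_{k-1}.
N_0 = 3
N_1 = 3 + 3 = 6
Explicitly: e, d, c, h(e), h(d), h(c).
So |H| = 6.
Ground atoms are formed by filling each argument slot of a predicate with a term from H, so an r-ary predicate gives |H|^r atoms:
  Parent: 6;  Knows: 6;  Likes: 6^2 = 36
Total ground atoms: 6 + 6 + 36 = 48.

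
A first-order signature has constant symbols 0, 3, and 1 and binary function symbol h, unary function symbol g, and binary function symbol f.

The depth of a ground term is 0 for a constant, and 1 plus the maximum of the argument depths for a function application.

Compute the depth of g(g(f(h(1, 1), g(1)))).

4

depth(h(1, 1)) = 1 + max(0, 0) = 1
depth(g(1)) = 1 + depth(1) = 1 + 0 = 1
depth(f(h(1, 1), g(1))) = 1 + max(1, 1) = 2
depth(g(f(h(1, 1), g(1)))) = 1 + depth(f(h(1, 1), g(1))) = 1 + 2 = 3
depth(g(g(f(h(1, 1), g(1))))) = 1 + depth(g(f(h(1, 1), g(1)))) = 1 + 3 = 4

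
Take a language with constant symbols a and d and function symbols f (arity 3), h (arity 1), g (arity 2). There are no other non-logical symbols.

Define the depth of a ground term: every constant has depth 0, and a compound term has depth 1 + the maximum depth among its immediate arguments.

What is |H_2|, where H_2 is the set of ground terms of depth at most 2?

4370

Count level by level. With function symbols f/3, h/1, g/2, the terms of depth ≤ k are the 2 constants together with each function applied to depth-≤(k−1) tuples, so N_k = 2 + N_{k-1}^3 + N_{k-1} + N_{k-1}^2.
N_0 = 2
N_1 = 2 + 2^3 + 2 + 2^2 = 16
N_2 = 2 + 16^3 + 16 + 16^2 = 4370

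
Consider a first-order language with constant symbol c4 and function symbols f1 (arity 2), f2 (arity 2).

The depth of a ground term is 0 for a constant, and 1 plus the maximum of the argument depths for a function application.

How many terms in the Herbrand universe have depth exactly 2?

Let N_k count ground terms of depth at most k. Each non-constant term of depth ≤ k is some function symbol applied to depth-≤(k−1) arguments, giving N_k = 1 + N_{k-1}^2 + N_{k-1}^2.
N_0 = 1
N_1 = 1 + 1^2 + 1^2 = 3
N_2 = 1 + 3^2 + 3^2 = 19
Terms of depth exactly 2: N_2 − N_1 = 19 − 3 = 16.

16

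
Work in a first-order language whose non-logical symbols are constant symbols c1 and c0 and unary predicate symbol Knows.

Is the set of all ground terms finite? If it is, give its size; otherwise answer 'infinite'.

2

There are no function symbols, so every ground term is one of the 2 constants.
The Herbrand universe is {c1, c0}, which is finite with 2 elements.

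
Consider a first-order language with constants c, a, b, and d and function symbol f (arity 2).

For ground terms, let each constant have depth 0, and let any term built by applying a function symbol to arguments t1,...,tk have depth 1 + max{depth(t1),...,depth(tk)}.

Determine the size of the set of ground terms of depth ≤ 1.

Count level by level. With function symbols f/2, the terms of depth ≤ k are the 4 constants together with each function applied to depth-≤(k−1) tuples, so N_k = 4 + N_{k-1}^2.
N_0 = 4
N_1 = 4 + 4^2 = 20

20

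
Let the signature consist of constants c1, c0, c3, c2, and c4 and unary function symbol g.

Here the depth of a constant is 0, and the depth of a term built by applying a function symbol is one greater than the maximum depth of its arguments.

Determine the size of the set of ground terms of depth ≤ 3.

Write N_k for the number of ground terms of depth ≤ k. A term of depth ≤ k is either a constant or a function symbol applied to arguments of depth ≤ k−1, so N_k = 5 + N_{k-1}.
N_0 = 5
N_1 = 5 + 5 = 10
N_2 = 5 + 10 = 15
N_3 = 5 + 15 = 20

20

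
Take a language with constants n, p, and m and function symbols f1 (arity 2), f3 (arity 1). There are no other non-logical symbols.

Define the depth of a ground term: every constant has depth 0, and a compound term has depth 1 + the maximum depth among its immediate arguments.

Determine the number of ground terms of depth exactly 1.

Write N_k for the number of ground terms of depth ≤ k. A term of depth ≤ k is either a constant or a function symbol applied to arguments of depth ≤ k−1, so N_k = 3 + N_{k-1}^2 + N_{k-1}.
N_0 = 3
N_1 = 3 + 3^2 + 3 = 15
Terms of depth exactly 1: N_1 − N_0 = 15 − 3 = 12.

12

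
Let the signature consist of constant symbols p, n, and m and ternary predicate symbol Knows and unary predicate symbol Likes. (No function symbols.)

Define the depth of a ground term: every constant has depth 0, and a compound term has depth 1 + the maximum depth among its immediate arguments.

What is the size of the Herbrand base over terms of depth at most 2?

30

First count ground terms of depth ≤ 2.
With no function symbols every ground term is a constant, so there are exactly 3 ground terms at every depth bound.
N_0 = 3
N_1 = 3
N_2 = 3
Explicitly: p, n, m.
So |H| = 3.
A ground atom is a predicate applied to a tuple of terms from H, so the count is the sum over predicates of |H|^arity:
  Knows: 3^3 = 27;  Likes: 3
Total ground atoms: 27 + 3 = 30.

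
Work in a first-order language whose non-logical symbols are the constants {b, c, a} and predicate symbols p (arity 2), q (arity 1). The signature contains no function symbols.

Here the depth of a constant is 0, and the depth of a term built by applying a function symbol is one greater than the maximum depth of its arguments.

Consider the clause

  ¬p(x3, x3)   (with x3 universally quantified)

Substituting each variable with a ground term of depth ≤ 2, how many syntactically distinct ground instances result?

3

Ground terms of depth ≤ 2:
  With no function symbols every ground term is a constant, so there are exactly 3 ground terms at every depth bound.
  N_0 = 3
  N_1 = 3
  N_2 = 3
  Explicitly: b, c, a.
So there are 3 ground terms available for substitution.
The clause has 1 distinct variable (x3), which appears in the body. In the free term algebra distinct substitutions yield syntactically distinct ground instances.
Number of ground instances = 3.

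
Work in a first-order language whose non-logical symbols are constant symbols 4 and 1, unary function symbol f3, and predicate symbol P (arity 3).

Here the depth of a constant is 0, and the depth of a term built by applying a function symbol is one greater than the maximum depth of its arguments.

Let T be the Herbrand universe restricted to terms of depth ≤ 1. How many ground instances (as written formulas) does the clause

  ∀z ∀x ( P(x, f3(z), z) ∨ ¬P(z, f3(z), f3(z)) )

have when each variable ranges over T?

Ground terms of depth ≤ 1:
  Write N_k for the number of ground terms of depth ≤ k. A term of depth ≤ k is either a constant or a function symbol applied to arguments of depth ≤ k−1, so N_k = 2 + N_{k-1}.
  N_0 = 2
  N_1 = 2 + 2 = 4
So there are 4 ground terms available for substitution.
The body mentions every one of the 2 quantified variables; since ground terms form a free algebra, no two substitutions collapse to the same formula.
Number of ground instances = 4^2 = 16.

16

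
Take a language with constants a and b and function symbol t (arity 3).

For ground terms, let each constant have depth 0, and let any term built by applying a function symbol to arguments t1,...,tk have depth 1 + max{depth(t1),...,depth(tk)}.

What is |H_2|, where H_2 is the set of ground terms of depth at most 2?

Count level by level. With function symbols t/3, the terms of depth ≤ k are the 2 constants together with each function applied to depth-≤(k−1) tuples, so N_k = 2 + N_{k-1}^3.
N_0 = 2
N_1 = 2 + 2^3 = 10
N_2 = 2 + 10^3 = 1002

1002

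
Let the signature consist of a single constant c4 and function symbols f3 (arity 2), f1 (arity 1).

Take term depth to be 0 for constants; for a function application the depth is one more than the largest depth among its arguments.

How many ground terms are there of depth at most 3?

183

Write N_k for the number of ground terms of depth ≤ k. A term of depth ≤ k is either a constant or a function symbol applied to arguments of depth ≤ k−1, so N_k = 1 + N_{k-1}^2 + N_{k-1}.
N_0 = 1
N_1 = 1 + 1^2 + 1 = 3
N_2 = 1 + 3^2 + 3 = 13
N_3 = 1 + 13^2 + 13 = 183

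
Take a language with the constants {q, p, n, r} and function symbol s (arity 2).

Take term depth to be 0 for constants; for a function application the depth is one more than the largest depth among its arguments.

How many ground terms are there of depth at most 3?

163220

Write N_k for the number of ground terms of depth ≤ k. A term of depth ≤ k is either a constant or a function symbol applied to arguments of depth ≤ k−1, so N_k = 4 + N_{k-1}^2.
N_0 = 4
N_1 = 4 + 4^2 = 20
N_2 = 4 + 20^2 = 404
N_3 = 4 + 404^2 = 163220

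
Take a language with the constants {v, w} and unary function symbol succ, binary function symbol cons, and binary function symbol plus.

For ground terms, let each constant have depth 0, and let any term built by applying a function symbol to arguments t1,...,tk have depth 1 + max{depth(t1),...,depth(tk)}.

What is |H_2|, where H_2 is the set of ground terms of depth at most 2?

302

If N_k denotes the number of depth-≤k ground terms, the 2 constants give N_0 = 2, and each function symbol of arity r contributes N_{k-1}^r new terms at level k: N_k = 2 + N_{k-1} + N_{k-1}^2 + N_{k-1}^2.
N_0 = 2
N_1 = 2 + 2 + 2^2 + 2^2 = 12
N_2 = 2 + 12 + 12^2 + 12^2 = 302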